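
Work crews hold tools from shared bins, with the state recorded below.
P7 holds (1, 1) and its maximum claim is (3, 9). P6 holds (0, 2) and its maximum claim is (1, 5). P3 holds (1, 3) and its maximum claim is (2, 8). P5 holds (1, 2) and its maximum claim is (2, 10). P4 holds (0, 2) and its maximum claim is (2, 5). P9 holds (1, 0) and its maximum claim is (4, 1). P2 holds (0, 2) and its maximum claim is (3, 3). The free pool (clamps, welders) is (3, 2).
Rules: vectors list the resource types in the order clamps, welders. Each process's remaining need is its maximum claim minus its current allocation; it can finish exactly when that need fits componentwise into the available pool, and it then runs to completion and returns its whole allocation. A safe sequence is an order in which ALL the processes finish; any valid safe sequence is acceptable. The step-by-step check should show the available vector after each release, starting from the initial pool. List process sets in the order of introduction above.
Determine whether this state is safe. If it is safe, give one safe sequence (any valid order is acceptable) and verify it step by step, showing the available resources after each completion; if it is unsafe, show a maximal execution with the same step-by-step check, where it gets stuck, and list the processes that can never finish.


SAFE, for example via the order P2, P6, P3, P9, P7, P4, P5.
Key observation: at P2 the run first touches a limit — (3, 1) against (3, 2), exact on a resource it actually requests.
Step-by-step check:
  pool = (3, 2)
  run P2 (needs (3, 1), free (3, 2)); after release of (0, 2) the pool is (3, 4)
  run P6 (needs (1, 3), free (3, 4)); after release of (0, 2) the pool is (3, 6)
  run P3 (needs (1, 5), free (3, 6)); after release of (1, 3) the pool is (4, 9)
  run P9 (needs (3, 1), free (4, 9)); after release of (1, 0) the pool is (5, 9)
  run P7 (needs (2, 8), free (5, 9)); after release of (1, 1) the pool is (6, 10)
  run P4 (needs (2, 3), free (6, 10)); after release of (0, 2) the pool is (6, 12)
  run P5 (needs (1, 8), free (6, 12)); after release of (1, 2) the pool is (7, 14)


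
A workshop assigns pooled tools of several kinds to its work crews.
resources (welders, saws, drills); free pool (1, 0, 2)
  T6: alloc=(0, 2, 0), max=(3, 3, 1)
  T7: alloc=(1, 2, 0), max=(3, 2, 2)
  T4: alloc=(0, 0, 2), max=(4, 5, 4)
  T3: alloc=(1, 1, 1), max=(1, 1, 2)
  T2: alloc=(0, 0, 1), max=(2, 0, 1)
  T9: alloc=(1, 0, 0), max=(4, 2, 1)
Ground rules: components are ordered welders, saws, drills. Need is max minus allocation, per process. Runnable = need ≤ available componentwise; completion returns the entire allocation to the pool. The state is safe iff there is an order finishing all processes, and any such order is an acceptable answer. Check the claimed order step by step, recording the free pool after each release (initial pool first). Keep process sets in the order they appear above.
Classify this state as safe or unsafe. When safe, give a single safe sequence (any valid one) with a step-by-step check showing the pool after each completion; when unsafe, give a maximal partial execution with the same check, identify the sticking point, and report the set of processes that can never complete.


SAFE, for example via the order T3, T7, T2, T9, T6, T4.
Key observation: reading the order forward, T7 is the first process whose need (2, 0, 2) meets the free pool (2, 1, 3) exactly on a resource it requests.
Verifying each step:
  pool = (1, 0, 2)
  T3: need (0, 0, 1) fits (1, 0, 2); releases (1, 1, 1), pool now (2, 1, 3)
  T7: need (2, 0, 2) fits (2, 1, 3); releases (1, 2, 0), pool now (3, 3, 3)
  T2: need (2, 0, 0) fits (3, 3, 3); releases (0, 0, 1), pool now (3, 3, 4)
  T9: need (3, 2, 1) fits (3, 3, 4); releases (1, 0, 0), pool now (4, 3, 4)
  T6: need (3, 1, 1) fits (4, 3, 4); releases (0, 2, 0), pool now (4, 5, 4)
  T4: need (4, 5, 2) fits (4, 5, 4); releases (0, 0, 2), pool now (4, 5, 6)


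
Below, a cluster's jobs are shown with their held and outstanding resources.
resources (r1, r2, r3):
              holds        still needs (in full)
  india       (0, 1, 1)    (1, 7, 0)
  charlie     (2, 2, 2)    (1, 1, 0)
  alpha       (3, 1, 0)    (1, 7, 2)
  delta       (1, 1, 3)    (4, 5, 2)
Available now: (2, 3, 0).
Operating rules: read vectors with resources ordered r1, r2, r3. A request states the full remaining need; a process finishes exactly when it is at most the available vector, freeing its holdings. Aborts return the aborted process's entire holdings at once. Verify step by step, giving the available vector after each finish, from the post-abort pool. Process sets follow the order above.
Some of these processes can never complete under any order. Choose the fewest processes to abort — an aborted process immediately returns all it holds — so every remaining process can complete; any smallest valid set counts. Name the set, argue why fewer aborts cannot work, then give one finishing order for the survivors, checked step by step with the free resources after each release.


The answer: abort india.
Key observation: before aborting india, alpha was permanently blocked — no order could ever run it; afterwards it completes at step 3.
Why nothing smaller works: aborting no one leaves the state deadlocked as given.
Survivors finish in the order: charlie, delta, alpha. Verifying each step (pool after the aborts first):
  pool = (2, 4, 1)
  charlie needs (1, 1, 0) <= (2, 4, 1) -> finishes; pool += (2, 2, 2) = (4, 6, 3)
  delta needs (4, 5, 2) <= (4, 6, 3) -> finishes; pool += (1, 1, 3) = (5, 7, 6)
  alpha needs (1, 7, 2) <= (5, 7, 6) -> finishes; pool += (3, 1, 0) = (8, 8, 6)


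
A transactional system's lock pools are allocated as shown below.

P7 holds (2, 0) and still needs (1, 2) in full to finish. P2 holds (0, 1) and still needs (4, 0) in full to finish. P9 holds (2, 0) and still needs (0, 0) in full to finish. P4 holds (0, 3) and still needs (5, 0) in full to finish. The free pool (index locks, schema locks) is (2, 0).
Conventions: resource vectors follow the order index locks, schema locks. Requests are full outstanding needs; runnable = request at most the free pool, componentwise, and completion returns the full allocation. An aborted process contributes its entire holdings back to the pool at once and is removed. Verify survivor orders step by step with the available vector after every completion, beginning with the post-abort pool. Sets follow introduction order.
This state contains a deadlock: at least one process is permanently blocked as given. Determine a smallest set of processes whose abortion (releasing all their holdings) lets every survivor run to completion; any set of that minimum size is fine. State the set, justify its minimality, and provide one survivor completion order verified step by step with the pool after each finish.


The answer: abort P4.
Key observation: P7 was stuck for good until P4 gave back (0, 3); in the order shown it finishes at step 1.
Minimality: the empty abort set fails — the state is deadlocked as it stands.
Survivors finish in the order: P7, P9, P2. Verifying each step (pool after the aborts first):
  pool = (2, 3)
  P7 needs (1, 2) <= (2, 3) -> finishes; pool += (2, 0) = (4, 3)
  P9 needs (0, 0) <= (4, 3) -> finishes; pool += (2, 0) = (6, 3)
  P2 needs (4, 0) <= (6, 3) -> finishes; pool += (0, 1) = (6, 4)


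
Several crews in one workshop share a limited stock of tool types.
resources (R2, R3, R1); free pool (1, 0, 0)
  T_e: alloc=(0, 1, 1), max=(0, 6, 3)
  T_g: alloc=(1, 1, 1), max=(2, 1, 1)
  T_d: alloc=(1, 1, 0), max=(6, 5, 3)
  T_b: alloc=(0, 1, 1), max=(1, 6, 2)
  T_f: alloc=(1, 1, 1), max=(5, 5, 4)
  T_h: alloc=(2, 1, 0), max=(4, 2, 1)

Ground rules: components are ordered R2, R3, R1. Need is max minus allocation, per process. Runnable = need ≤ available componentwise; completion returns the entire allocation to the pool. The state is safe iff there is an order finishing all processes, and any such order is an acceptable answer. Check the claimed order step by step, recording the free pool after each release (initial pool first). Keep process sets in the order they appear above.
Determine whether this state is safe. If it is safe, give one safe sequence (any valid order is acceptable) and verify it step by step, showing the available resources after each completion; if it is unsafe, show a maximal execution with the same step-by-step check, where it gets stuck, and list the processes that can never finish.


The state is UNSAFE.
Key observation: after T_g, T_h complete, (4, 2, 1) is the best the pool ever gets, yet each leftover process wants more R3.
Going as far as possible: T_g, T_h; after that, nothing fits. Check, step by step:
  pool = (1, 0, 0)
  T_g needs (1, 0, 0) <= (1, 0, 0) -> finishes; pool += (1, 1, 1) = (2, 1, 1)
  T_h needs (2, 1, 1) <= (2, 1, 1) -> finishes; pool += (2, 1, 0) = (4, 2, 1)
  T_e still needs (0, 5, 2) but only (4, 2, 1) is free — short on R3 and R1
  T_d still needs (5, 4, 3) but only (4, 2, 1) is free — short on R2, R3 and R1
  T_b still needs (1, 5, 1) but only (4, 2, 1) is free — short on R3
  T_f still needs (4, 4, 3) but only (4, 2, 1) is free — short on R3 and R1
Processes that can never finish: T_e, T_d, T_b and T_f.


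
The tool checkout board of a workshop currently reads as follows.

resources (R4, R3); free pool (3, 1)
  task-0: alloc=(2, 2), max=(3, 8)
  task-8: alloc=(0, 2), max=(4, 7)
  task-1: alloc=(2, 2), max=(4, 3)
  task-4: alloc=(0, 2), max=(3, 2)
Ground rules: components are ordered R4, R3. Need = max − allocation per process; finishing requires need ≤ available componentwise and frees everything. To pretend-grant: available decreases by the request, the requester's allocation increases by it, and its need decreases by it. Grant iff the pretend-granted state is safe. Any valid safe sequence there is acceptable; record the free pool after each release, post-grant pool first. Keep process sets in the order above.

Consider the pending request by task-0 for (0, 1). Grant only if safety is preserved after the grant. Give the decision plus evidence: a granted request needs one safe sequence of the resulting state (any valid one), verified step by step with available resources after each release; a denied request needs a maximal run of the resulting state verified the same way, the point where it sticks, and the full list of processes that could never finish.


DENY. Granting would leave the state unsafe.
Key observation: the wall is R3: completing task-4, task-1 brings the pool only to (5, 4), and all the rest need more.
On the post-grant state, task-4, task-1 is a maximal run — nothing extends it. Step-by-step check:
  pool = (3, 0)
  run task-4 (needs (3, 0), free (3, 0)); after release of (0, 2) the pool is (3, 2)
  run task-1 (needs (2, 1), free (3, 2)); after release of (2, 2) the pool is (5, 4)
  blocked: task-0 wants (1, 5), pool (5, 4) — not enough R3
  blocked: task-8 wants (4, 5), pool (5, 4) — not enough R3
Post-grant, the permanently blocked set is task-0 and task-8.


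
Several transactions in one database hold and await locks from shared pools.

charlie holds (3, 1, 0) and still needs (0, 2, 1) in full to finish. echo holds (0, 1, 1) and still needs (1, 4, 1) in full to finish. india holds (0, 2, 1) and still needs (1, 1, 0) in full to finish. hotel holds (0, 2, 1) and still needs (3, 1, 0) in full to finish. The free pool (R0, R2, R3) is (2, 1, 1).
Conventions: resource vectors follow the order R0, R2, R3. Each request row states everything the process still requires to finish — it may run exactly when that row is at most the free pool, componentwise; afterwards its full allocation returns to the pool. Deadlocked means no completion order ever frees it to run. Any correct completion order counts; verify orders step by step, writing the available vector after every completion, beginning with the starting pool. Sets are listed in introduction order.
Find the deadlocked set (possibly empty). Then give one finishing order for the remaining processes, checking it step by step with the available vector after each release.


No process is deadlocked.
Key observation: india fits the free pool immediately, and its release cascades until everyone finishes.
One completion order for the rest: india, charlie, hotel, echo. Check, step by step:
  pool = (2, 1, 1)
  run india (needs (1, 1, 0), free (2, 1, 1)); after release of (0, 2, 1) the pool is (2, 3, 2)
  run charlie (needs (0, 2, 1), free (2, 3, 2)); after release of (3, 1, 0) the pool is (5, 4, 2)
  run hotel (needs (3, 1, 0), free (5, 4, 2)); after release of (0, 2, 1) the pool is (5, 6, 3)
  run echo (needs (1, 4, 1), free (5, 6, 3)); after release of (0, 1, 1) the pool is (5, 7, 4)


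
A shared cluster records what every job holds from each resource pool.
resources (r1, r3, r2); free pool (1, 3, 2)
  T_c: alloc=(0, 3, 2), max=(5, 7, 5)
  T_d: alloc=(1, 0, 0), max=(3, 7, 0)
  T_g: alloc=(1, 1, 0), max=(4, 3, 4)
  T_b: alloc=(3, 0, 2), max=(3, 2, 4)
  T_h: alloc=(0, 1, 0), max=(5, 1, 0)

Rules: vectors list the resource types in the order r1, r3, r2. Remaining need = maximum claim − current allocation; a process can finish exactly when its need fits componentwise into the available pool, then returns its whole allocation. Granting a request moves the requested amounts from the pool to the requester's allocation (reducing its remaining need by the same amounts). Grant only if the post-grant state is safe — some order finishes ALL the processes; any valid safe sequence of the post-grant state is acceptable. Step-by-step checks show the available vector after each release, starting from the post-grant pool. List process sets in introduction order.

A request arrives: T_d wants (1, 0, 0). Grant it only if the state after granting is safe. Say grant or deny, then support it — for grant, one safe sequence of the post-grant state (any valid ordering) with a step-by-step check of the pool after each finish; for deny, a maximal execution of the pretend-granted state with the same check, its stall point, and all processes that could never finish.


DENY: after the grant no complete ordering would exist.
Key observation: after T_b, T_g the pool peaks at (4, 4, 4), and each blocked process is short somewhere: T_c on r1; T_d on r3; T_h on r1.
On the post-grant state, T_b, T_g is a maximal run — nothing extends it. Walking it through:
  pool = (0, 3, 2)
  T_b needs (0, 2, 2) <= (0, 3, 2) -> finishes; pool += (3, 0, 2) = (3, 3, 4)
  T_g needs (3, 2, 4) <= (3, 3, 4) -> finishes; pool += (1, 1, 0) = (4, 4, 4)
  blocked: T_c wants (5, 4, 3), pool (4, 4, 4) — not enough r1
  blocked: T_d wants (1, 7, 0), pool (4, 4, 4) — not enough r3
  blocked: T_h wants (5, 0, 0), pool (4, 4, 4) — not enough r1
Processes that could never finish after the grant: T_c, T_d and T_h.


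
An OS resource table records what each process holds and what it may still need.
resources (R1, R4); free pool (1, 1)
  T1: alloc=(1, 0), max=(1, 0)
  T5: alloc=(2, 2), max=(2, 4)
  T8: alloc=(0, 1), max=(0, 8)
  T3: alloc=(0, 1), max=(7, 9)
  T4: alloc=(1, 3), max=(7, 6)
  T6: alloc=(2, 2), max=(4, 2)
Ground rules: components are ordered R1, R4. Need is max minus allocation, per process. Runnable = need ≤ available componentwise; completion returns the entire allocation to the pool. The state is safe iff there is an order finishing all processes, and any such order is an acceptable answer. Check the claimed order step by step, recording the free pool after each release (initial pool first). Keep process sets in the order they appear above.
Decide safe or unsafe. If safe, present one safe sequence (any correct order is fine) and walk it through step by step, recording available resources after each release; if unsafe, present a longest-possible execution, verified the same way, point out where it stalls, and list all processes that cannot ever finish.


The state is SAFE; one workable sequence: T1, T6, T5, T4, T8, T3.
Key observation: T6 is the earliest step where a requested resource binds exactly: need (2, 0), pool (2, 1) at its turn.
Walking it through:
  pool = (1, 1)
  T1 needs (0, 0) <= (1, 1) -> finishes; pool += (1, 0) = (2, 1)
  T6 needs (2, 0) <= (2, 1) -> finishes; pool += (2, 2) = (4, 3)
  T5 needs (0, 2) <= (4, 3) -> finishes; pool += (2, 2) = (6, 5)
  T4 needs (6, 3) <= (6, 5) -> finishes; pool += (1, 3) = (7, 8)
  T8 needs (0, 7) <= (7, 8) -> finishes; pool += (0, 1) = (7, 9)
  T3 needs (7, 8) <= (7, 9) -> finishes; pool += (0, 1) = (7, 10)


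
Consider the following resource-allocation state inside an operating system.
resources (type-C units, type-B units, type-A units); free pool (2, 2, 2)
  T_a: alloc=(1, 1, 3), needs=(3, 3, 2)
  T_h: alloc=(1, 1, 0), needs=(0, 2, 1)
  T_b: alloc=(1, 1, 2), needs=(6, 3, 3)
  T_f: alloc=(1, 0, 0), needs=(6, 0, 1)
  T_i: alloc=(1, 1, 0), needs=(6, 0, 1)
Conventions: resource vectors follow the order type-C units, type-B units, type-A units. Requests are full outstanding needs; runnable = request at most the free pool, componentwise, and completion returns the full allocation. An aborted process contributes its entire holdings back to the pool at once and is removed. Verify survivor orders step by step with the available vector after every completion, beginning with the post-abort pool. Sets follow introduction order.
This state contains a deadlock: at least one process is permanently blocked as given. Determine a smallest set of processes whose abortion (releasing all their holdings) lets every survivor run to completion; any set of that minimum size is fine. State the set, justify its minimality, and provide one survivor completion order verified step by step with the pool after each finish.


The answer: abort T_b and T_i.
Key observation: the returned (2, 2, 2) from T_b and T_i is what brings T_f — unrunnable before, under any order — into play at step 3.
Why nothing smaller works — every single abort fails: T_a alone leaves T_b blocked (short on type-C units); T_h alone leaves T_b blocked (short on type-C units); T_b alone leaves T_f blocked (short on type-C units); T_f alone leaves T_b blocked (short on type-C units); T_i alone leaves T_b blocked (short on type-C units).
One survivor order: T_h, T_a, T_f. Step-by-step check (post-abort pool first):
  pool = (4, 4, 4)
  T_h needs (0, 2, 1) <= (4, 4, 4) -> finishes; pool += (1, 1, 0) = (5, 5, 4)
  T_a needs (3, 3, 2) <= (5, 5, 4) -> finishes; pool += (1, 1, 3) = (6, 6, 7)
  T_f needs (6, 0, 1) <= (6, 6, 7) -> finishes; pool += (1, 0, 0) = (7, 6, 7)


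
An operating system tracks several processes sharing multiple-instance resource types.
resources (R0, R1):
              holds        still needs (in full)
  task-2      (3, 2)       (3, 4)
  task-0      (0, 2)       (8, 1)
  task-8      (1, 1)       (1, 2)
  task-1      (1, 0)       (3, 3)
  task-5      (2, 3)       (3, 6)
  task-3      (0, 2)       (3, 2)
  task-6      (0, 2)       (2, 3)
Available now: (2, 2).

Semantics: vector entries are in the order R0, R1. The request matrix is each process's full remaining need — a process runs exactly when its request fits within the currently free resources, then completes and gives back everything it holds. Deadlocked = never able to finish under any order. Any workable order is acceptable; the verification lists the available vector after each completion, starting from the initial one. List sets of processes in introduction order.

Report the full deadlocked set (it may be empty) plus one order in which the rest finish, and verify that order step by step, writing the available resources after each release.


The deadlocked set is empty.
Key observation: starting with task-8, each completion frees enough for the next — no one is permanently blocked.
A valid finishing order for the others: task-8, task-6, task-3, task-2, task-5, task-0, task-1. Walking it through:
  pool = (2, 2)
  task-8: need (1, 2) fits (2, 2); releases (1, 1), pool now (3, 3)
  task-6: need (2, 3) fits (3, 3); releases (0, 2), pool now (3, 5)
  task-3: need (3, 2) fits (3, 5); releases (0, 2), pool now (3, 7)
  task-2: need (3, 4) fits (3, 7); releases (3, 2), pool now (6, 9)
  task-5: need (3, 6) fits (6, 9); releases (2, 3), pool now (8, 12)
  task-0: need (8, 1) fits (8, 12); releases (0, 2), pool now (8, 14)
  task-1: need (3, 3) fits (8, 14); releases (1, 0), pool now (9, 14)


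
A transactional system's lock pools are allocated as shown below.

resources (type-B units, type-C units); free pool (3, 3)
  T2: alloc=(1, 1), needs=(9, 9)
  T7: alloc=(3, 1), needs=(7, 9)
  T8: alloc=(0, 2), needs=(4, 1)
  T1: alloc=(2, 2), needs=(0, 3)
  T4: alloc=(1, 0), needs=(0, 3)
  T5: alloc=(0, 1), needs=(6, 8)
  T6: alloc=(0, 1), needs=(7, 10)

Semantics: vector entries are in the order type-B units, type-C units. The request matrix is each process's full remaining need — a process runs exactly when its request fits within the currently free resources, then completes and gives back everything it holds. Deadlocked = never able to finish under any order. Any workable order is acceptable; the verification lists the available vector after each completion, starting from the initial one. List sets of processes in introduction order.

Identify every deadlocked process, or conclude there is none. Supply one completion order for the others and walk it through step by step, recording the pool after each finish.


Deadlocked set: T2, T7, T5 and T6.
Key observation: even finishing T4, T1, T8 leaves just (6, 7) free — too little type-C units for any of the remaining processes.
The rest can finish in the order T4, T1, T8. Check, step by step:
  pool = (3, 3)
  run T4 (needs (0, 3), free (3, 3)); after release of (1, 0) the pool is (4, 3)
  run T1 (needs (0, 3), free (4, 3)); after release of (2, 2) the pool is (6, 5)
  run T8 (needs (4, 1), free (6, 5)); after release of (0, 2) the pool is (6, 7)
The stuck group stays short no matter what:
  T2 still needs (9, 9) but only (6, 7) is free — short on type-B units and type-C units
  T7 still needs (7, 9) but only (6, 7) is free — short on type-B units and type-C units
  T5 still needs (6, 8) but only (6, 7) is free — short on type-C units
  T6 still needs (7, 10) but only (6, 7) is free — short on type-B units and type-C units


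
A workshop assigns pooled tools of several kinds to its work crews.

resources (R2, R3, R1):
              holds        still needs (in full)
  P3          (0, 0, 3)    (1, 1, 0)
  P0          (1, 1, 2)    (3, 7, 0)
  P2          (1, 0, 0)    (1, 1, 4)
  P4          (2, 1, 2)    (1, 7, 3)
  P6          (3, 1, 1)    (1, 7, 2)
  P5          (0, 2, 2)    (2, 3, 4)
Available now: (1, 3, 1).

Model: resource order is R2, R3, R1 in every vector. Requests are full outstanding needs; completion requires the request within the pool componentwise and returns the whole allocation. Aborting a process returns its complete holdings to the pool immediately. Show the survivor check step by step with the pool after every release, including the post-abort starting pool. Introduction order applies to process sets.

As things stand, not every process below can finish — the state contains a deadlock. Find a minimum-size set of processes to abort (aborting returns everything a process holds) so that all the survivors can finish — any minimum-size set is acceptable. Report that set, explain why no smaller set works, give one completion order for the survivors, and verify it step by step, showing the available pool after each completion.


Minimum abort set: P0 and P4.
Key observation: the deadlocked P6 becomes finishable only because P0 and P4 released (3, 2, 4); it completes at step 2 below.
No one abort is enough; case by case: P3 alone leaves P0 blocked (short on R2 and R3); P0 alone leaves P4 blocked (short on R3); P2 alone leaves P0 blocked (short on R2 and R3); P4 alone leaves P0 blocked (short on R3); P6 alone leaves P0 blocked (short on R3); P5 alone leaves P0 blocked (short on R2 and R3).
One survivor order: P5, P6, P2, P3. Check, step by step (post-abort pool first):
  pool = (4, 5, 5)
  run P5 (needs (2, 3, 4), free (4, 5, 5)); after release of (0, 2, 2) the pool is (4, 7, 7)
  run P6 (needs (1, 7, 2), free (4, 7, 7)); after release of (3, 1, 1) the pool is (7, 8, 8)
  run P2 (needs (1, 1, 4), free (7, 8, 8)); after release of (1, 0, 0) the pool is (8, 8, 8)
  run P3 (needs (1, 1, 0), free (8, 8, 8)); after release of (0, 0, 3) the pool is (8, 8, 11)


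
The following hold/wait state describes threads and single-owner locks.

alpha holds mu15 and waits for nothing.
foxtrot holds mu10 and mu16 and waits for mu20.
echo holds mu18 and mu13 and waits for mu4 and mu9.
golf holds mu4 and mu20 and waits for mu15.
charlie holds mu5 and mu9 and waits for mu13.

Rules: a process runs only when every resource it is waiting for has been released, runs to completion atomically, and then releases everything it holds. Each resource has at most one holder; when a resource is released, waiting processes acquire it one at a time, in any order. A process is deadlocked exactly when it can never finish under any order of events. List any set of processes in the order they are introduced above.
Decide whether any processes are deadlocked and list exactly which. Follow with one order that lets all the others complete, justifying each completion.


Deadlocked: echo and charlie.
Key observation: the knot is the closed ring of waits echo -> charlie -> echo; no other process is dragged down with it.
A valid finishing order for the others: alpha, golf, foxtrot.
Check, step by step:
  alpha: no waits; runs immediately, freeing mu15
  golf: everything it awaited (mu15) is free; runs, freeing mu4 and mu20
  foxtrot: everything it awaited (mu20) is free; runs, freeing mu10 and mu16


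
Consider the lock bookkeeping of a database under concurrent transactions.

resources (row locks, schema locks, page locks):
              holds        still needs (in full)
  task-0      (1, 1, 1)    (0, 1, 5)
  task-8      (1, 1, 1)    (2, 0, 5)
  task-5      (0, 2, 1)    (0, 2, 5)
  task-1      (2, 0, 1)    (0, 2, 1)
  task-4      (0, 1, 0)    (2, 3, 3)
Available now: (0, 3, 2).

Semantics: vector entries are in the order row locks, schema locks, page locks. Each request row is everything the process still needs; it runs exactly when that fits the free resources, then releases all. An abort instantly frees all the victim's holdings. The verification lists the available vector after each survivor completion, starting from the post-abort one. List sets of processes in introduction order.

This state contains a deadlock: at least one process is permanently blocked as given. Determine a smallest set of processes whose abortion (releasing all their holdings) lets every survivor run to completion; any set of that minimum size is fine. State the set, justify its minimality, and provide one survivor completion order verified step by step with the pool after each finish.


Minimum abort set: task-8 and task-5.
Key observation: the returned (1, 3, 2) from task-8 and task-5 is what brings task-0 — unrunnable before, under any order — into play at step 2.
Minimality, checking each single-abort alternative: task-0 alone leaves task-8 blocked (short on page locks); task-8 alone leaves task-0 blocked (short on page locks); task-5 alone leaves task-0 blocked (short on page locks); task-1 alone leaves task-0 blocked (short on page locks); task-4 alone leaves task-0 blocked (short on page locks).
The survivors complete as task-1, task-0, task-4. Verifying each step (starting from the post-abort pool):
  pool = (1, 6, 4)
  task-1 needs (0, 2, 1) <= (1, 6, 4) -> finishes; pool += (2, 0, 1) = (3, 6, 5)
  task-0 needs (0, 1, 5) <= (3, 6, 5) -> finishes; pool += (1, 1, 1) = (4, 7, 6)
  task-4 needs (2, 3, 3) <= (4, 7, 6) -> finishes; pool += (0, 1, 0) = (4, 8, 6)


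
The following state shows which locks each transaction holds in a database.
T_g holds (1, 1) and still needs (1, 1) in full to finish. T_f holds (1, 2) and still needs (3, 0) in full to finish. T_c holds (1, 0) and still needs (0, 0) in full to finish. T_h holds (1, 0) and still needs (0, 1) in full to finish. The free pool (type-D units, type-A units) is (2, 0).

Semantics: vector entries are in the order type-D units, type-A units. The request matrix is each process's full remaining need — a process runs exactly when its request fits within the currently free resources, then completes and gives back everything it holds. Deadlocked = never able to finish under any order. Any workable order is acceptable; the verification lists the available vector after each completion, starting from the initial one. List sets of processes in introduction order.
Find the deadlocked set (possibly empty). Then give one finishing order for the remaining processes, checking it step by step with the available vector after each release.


The deadlocked set is empty.
Key observation: there is always a runnable process — T_c first — so the state unwinds completely.
A valid finishing order for the others: T_c, T_f, T_g, T_h. Check, step by step:
  pool = (2, 0)
  run T_c (needs (0, 0), free (2, 0)); after release of (1, 0) the pool is (3, 0)
  run T_f (needs (3, 0), free (3, 0)); after release of (1, 2) the pool is (4, 2)
  run T_g (needs (1, 1), free (4, 2)); after release of (1, 1) the pool is (5, 3)
  run T_h (needs (0, 1), free (5, 3)); after release of (1, 0) the pool is (6, 3)


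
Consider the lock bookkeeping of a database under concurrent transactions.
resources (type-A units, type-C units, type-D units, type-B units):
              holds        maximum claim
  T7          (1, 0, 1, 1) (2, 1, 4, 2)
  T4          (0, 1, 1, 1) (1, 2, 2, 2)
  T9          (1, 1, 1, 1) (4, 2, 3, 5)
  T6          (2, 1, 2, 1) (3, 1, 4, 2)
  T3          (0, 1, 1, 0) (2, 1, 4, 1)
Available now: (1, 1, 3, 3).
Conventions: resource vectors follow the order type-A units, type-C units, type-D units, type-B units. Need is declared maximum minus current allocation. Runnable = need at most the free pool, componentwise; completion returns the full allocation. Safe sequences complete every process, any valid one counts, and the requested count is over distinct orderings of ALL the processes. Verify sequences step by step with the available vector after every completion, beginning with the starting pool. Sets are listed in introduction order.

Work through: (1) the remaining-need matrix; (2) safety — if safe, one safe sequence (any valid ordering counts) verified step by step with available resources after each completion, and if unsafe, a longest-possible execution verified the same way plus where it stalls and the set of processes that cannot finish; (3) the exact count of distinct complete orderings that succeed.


(1) Need matrix, components ordered type-A units, type-C units, type-D units, type-B units:
  T7: (1, 1, 3, 1)
  T4: (1, 1, 1, 1)
  T9: (3, 1, 2, 4)
  T6: (1, 0, 2, 1)
  T3: (2, 0, 3, 1)
(2) SAFE, for example via the order T4, T7, T6, T9, T3.
Key observation: the order's first zero-slack moment is T4 ((1, 1, 1, 1) needed, (1, 1, 3, 3) free — a requested resource with nothing to spare).
Step-by-step check:
  pool = (1, 1, 3, 3)
  run T4 (needs (1, 1, 1, 1), free (1, 1, 3, 3)); after release of (0, 1, 1, 1) the pool is (1, 2, 4, 4)
  run T7 (needs (1, 1, 3, 1), free (1, 2, 4, 4)); after release of (1, 0, 1, 1) the pool is (2, 2, 5, 5)
  run T6 (needs (1, 0, 2, 1), free (2, 2, 5, 5)); after release of (2, 1, 2, 1) the pool is (4, 3, 7, 6)
  run T9 (needs (3, 1, 2, 4), free (4, 3, 7, 6)); after release of (1, 1, 1, 1) the pool is (5, 4, 8, 7)
  run T3 (needs (2, 0, 3, 1), free (5, 4, 8, 7)); after release of (0, 1, 1, 0) the pool is (5, 5, 9, 7)
(3) The exact count: 45 of the possible complete orderings are safe sequences.


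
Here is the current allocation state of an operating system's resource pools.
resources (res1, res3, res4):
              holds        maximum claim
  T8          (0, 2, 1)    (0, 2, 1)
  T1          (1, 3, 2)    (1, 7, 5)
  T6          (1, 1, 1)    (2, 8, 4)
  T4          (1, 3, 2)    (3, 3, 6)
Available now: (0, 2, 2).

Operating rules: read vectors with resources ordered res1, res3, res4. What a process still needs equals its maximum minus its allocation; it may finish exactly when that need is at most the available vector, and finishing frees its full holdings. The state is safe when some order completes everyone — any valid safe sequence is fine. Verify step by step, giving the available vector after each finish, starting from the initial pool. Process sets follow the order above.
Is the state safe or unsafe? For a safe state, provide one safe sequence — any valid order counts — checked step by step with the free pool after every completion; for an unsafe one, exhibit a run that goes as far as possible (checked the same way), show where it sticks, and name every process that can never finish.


The state is SAFE; one workable sequence: T8, T1, T6, T4.
Key observation: T1 is the earliest step where a requested resource binds exactly: need (0, 4, 3), pool (0, 4, 3) at its turn.
Walking it through:
  pool = (0, 2, 2)
  T8: need (0, 0, 0) fits (0, 2, 2); releases (0, 2, 1), pool now (0, 4, 3)
  T1: need (0, 4, 3) fits (0, 4, 3); releases (1, 3, 2), pool now (1, 7, 5)
  T6: need (1, 7, 3) fits (1, 7, 5); releases (1, 1, 1), pool now (2, 8, 6)
  T4: need (2, 0, 4) fits (2, 8, 6); releases (1, 3, 2), pool now (3, 11, 8)


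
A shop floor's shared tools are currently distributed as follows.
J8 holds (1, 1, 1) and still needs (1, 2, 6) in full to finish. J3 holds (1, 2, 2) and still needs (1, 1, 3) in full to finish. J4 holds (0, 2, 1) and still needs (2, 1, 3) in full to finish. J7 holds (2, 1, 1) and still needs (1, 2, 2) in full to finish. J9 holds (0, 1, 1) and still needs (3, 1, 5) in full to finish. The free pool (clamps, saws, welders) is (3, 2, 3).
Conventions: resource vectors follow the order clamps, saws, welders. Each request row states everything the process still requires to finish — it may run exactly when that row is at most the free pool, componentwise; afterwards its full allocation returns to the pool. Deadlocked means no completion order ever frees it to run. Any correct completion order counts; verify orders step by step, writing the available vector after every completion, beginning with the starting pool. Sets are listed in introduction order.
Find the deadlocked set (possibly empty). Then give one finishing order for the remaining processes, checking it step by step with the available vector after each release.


Nothing here is deadlocked.
Key observation: beginning at J3, releases accumulate fast enough that every process eventually fits.
The rest can finish in the order J3, J7, J9, J8, J4. Walking it through:
  pool = (3, 2, 3)
  J3: need (1, 1, 3) fits (3, 2, 3); releases (1, 2, 2), pool now (4, 4, 5)
  J7: need (1, 2, 2) fits (4, 4, 5); releases (2, 1, 1), pool now (6, 5, 6)
  J9: need (3, 1, 5) fits (6, 5, 6); releases (0, 1, 1), pool now (6, 6, 7)
  J8: need (1, 2, 6) fits (6, 6, 7); releases (1, 1, 1), pool now (7, 7, 8)
  J4: need (2, 1, 3) fits (7, 7, 8); releases (0, 2, 1), pool now (7, 9, 9)


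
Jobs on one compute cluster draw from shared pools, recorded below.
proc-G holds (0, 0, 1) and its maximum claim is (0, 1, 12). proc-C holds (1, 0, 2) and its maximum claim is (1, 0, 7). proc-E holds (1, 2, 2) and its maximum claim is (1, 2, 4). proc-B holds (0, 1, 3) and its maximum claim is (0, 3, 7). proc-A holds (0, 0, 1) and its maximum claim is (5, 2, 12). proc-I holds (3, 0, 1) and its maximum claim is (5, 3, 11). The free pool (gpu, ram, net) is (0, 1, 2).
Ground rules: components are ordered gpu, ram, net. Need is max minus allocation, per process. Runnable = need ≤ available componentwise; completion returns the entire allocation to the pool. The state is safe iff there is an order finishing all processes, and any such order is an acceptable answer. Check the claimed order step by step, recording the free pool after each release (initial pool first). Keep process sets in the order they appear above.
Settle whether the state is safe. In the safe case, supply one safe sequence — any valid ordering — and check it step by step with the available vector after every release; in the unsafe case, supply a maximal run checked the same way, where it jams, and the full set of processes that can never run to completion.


The state is UNSAFE.
Key observation: net is the bottleneck — with proc-E, proc-B, proc-C done the pool holds (2, 4, 9), short of every remaining need.
A maximal execution: proc-E, proc-B, proc-C — then nothing else fits. Step-by-step check:
  pool = (0, 1, 2)
  proc-E needs (0, 0, 2) <= (0, 1, 2) -> finishes; pool += (1, 2, 2) = (1, 3, 4)
  proc-B needs (0, 2, 4) <= (1, 3, 4) -> finishes; pool += (0, 1, 3) = (1, 4, 7)
  proc-C needs (0, 0, 5) <= (1, 4, 7) -> finishes; pool += (1, 0, 2) = (2, 4, 9)
  proc-G still needs (0, 1, 11) but only (2, 4, 9) is free — short on net
  proc-A still needs (5, 2, 11) but only (2, 4, 9) is free — short on gpu and net
  proc-I still needs (2, 3, 10) but only (2, 4, 9) is free — short on net
Never able to finish: proc-G, proc-A and proc-I.


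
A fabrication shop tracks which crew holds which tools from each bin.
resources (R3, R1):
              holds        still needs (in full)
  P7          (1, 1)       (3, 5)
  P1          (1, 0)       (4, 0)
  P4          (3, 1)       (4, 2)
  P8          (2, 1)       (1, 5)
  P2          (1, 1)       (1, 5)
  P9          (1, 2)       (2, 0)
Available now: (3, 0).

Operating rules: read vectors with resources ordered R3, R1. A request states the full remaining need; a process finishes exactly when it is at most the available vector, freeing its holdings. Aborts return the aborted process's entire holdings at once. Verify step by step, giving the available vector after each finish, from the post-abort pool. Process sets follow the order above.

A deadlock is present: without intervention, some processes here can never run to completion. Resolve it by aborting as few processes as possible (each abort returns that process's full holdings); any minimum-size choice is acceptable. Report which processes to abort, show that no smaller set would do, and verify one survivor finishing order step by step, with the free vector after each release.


Minimum abort set: P7 and P2.
Key observation: no ordering could ever have run P8 before the abort of P7 and P2; with (2, 2) back in the pool it fits at step 4.
No one abort is enough; case by case: P7 alone leaves P8 blocked (short on R1); P1 alone leaves P7 blocked (short on R1); P4 alone leaves P7 blocked (short on R1); P8 alone leaves P7 blocked (short on R1); P2 alone leaves P7 blocked (short on R1); P9 alone leaves P7 blocked (short on R1).
The survivors complete as P9, P1, P4, P8. Check, step by step (starting from the post-abort pool):
  pool = (5, 2)
  P9 needs (2, 0) <= (5, 2) -> finishes; pool += (1, 2) = (6, 4)
  P1 needs (4, 0) <= (6, 4) -> finishes; pool += (1, 0) = (7, 4)
  P4 needs (4, 2) <= (7, 4) -> finishes; pool += (3, 1) = (10, 5)
  P8 needs (1, 5) <= (10, 5) -> finishes; pool += (2, 1) = (12, 6)


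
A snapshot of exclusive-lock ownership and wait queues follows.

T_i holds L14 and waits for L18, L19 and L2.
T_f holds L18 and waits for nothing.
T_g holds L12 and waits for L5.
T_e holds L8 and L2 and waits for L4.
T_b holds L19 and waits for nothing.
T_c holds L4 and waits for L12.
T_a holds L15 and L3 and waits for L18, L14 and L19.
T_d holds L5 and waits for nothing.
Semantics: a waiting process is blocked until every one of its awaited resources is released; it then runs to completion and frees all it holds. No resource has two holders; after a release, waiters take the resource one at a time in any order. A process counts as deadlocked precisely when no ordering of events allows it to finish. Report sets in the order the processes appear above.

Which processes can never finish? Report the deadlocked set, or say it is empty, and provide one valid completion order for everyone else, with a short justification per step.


The deadlocked set is empty.
Key observation: the wait relation is loop-free; peeling off processes with no waits unwinds the whole state.
The rest can finish in the order T_d, T_g, T_c, T_f, T_b, T_e, T_i, T_a.
Verifying each step:
  T_d waits on nothing -> runs at once and releases L5
  run T_g (all its waits — L5 — are resolved); releases L12
  run T_c (all its waits — L12 — are resolved); releases L4
  T_f waits on nothing -> runs at once and releases L18
  T_b waits on nothing -> runs at once and releases L19
  run T_e (all its waits — L4 — are resolved); releases L8 and L2
  run T_i (all its waits — L18, L19 and L2 — are resolved); releases L14
  run T_a (all its waits — L18, L14 and L19 — are resolved); releases L15 and L3
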